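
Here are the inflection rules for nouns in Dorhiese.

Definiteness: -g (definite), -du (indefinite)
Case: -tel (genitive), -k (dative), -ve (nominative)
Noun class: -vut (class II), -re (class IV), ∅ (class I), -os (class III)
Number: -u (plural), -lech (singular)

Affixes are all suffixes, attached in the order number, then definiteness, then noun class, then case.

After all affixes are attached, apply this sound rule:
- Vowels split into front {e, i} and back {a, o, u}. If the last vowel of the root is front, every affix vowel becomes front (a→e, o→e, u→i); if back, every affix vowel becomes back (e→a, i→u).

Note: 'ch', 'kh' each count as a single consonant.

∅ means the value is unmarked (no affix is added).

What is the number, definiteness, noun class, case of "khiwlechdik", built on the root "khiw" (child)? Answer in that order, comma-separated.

singular, indefinite, class I, dative

Segment: khiw-lech-du-k.
number: -lech → singular.
definiteness: -du → indefinite.
noun class: ∅ → class I.
case: -k → dative.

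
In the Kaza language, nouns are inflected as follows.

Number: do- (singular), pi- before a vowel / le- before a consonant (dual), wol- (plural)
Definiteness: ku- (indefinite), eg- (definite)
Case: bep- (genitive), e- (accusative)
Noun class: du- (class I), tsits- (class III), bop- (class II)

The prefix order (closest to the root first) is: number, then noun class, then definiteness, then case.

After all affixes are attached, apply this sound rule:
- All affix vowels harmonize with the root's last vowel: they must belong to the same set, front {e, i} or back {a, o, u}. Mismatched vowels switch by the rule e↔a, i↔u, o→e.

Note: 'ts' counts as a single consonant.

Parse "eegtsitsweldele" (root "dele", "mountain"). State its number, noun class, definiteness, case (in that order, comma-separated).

plural, class III, definite, accusative

Segment: e-eg-tsits-wol-dele.
number: wol- → plural.
noun class: tsits- → class III.
definiteness: eg- → definite.
case: e- → accusative.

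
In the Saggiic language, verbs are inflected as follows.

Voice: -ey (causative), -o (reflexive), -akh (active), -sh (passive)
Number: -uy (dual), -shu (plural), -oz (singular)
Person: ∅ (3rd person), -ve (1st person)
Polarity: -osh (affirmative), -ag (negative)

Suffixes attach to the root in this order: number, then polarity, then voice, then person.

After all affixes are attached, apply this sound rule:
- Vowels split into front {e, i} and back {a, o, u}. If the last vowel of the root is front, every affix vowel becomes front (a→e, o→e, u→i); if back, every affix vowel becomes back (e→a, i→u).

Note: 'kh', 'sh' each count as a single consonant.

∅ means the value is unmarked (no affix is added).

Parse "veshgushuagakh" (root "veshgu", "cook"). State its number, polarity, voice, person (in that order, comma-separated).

Segment: veshgu-shu-ag-akh.
number: -shu → plural.
polarity: -ag → negative.
voice: -akh → active.
person: ∅ → 3rd person.

plural, negative, active, 3rd person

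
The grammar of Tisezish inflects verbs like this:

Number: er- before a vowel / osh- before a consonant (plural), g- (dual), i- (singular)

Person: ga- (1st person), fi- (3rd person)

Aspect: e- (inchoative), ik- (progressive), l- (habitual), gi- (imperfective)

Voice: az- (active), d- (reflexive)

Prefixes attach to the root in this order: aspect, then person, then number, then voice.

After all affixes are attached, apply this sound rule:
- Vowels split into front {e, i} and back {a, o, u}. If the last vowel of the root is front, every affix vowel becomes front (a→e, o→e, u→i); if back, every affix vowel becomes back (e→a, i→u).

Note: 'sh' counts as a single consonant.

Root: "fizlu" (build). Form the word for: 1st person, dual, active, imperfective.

Attach aspect imperfective gi- → gifizlu.
Attach person 1st person ga- → gagifizlu.
Attach number dual g- → ggagifizlu.
Attach voice active az- → azggagifizlu.
Apply vowel harmony: azggagifizlu → azggagufizlu.

azggagufizlu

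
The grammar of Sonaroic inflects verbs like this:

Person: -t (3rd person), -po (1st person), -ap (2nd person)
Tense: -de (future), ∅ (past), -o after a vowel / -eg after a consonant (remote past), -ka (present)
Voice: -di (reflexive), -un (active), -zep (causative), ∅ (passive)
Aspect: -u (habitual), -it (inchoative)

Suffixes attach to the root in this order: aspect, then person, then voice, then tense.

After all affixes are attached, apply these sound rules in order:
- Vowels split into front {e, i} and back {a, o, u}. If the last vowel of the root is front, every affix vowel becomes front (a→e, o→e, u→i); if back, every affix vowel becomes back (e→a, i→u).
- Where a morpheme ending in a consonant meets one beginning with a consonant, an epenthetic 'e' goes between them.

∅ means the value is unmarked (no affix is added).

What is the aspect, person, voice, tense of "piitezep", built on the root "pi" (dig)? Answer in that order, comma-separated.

habitual, 3rd person, causative, past

Segment: pi-u-t-zep.
aspect: -u → habitual.
person: -t → 3rd person.
voice: -zep → causative.
tense: ∅ → past.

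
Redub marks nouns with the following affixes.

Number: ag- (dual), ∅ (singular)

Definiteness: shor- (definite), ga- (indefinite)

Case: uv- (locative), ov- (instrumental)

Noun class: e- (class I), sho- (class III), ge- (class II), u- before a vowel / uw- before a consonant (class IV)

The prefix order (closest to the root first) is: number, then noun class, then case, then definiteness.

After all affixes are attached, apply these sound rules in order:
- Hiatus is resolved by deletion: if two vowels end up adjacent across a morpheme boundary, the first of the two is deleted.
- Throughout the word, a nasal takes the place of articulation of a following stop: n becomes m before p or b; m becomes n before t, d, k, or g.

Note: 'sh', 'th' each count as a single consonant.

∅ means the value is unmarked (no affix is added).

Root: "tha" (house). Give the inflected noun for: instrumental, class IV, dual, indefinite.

govagtha

Attach number dual ag- → agtha.
Attach noun class class IV u- (before vowel 'a') → uagtha.
Attach case instrumental ov- → ovuagtha.
Attach definiteness indefinite ga- → gaovuagtha.
Apply vowel deletion: gaovuagtha → govagtha.
Nasal assimilation: no change.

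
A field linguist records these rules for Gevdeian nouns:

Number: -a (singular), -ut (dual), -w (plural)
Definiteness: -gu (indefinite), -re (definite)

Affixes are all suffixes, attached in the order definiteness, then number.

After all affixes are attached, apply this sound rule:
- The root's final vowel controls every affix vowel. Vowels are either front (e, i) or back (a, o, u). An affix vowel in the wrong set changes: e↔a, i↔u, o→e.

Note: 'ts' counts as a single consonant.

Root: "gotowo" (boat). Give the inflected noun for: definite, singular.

Attach definiteness definite -re → gotowore.
Attach number singular -a → gotoworea.
Apply vowel harmony: gotoworea → gotoworaa.

gotoworaa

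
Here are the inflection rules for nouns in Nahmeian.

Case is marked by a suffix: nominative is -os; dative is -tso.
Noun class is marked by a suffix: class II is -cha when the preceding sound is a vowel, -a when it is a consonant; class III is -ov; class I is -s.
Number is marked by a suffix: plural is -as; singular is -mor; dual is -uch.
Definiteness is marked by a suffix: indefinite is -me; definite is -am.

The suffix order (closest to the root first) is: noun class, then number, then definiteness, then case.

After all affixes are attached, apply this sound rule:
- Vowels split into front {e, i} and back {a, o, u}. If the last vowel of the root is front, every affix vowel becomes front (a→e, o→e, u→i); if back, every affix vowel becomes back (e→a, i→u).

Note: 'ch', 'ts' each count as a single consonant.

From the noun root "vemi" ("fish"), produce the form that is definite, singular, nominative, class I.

Attach noun class class I -s → vemis.
Attach number singular -mor → vemismor.
Attach definiteness definite -am → vemismoram.
Attach case nominative -os → vemismoramos.
Apply vowel harmony: vemismoramos → vemismeremes.

vemismeremes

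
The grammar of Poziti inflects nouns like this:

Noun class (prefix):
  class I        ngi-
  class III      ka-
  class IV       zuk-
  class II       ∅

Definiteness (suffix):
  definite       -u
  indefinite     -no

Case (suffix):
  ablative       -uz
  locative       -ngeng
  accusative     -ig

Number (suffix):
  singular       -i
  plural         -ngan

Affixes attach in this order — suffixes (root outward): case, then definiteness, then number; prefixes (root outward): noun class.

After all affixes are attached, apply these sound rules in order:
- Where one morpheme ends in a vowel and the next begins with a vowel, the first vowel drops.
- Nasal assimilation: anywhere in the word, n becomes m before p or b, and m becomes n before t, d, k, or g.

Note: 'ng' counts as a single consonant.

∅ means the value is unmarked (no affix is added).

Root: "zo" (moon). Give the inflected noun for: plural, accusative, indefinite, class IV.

zukzignongan

Attach case accusative -ig → zoig.
Attach definiteness indefinite -no → zoigno.
Attach number plural -ngan → zoignongan.
Attach noun class class IV zuk- → zukzoignongan.
Apply vowel deletion: zukzoignongan → zukzignongan.
Nasal assimilation: no change.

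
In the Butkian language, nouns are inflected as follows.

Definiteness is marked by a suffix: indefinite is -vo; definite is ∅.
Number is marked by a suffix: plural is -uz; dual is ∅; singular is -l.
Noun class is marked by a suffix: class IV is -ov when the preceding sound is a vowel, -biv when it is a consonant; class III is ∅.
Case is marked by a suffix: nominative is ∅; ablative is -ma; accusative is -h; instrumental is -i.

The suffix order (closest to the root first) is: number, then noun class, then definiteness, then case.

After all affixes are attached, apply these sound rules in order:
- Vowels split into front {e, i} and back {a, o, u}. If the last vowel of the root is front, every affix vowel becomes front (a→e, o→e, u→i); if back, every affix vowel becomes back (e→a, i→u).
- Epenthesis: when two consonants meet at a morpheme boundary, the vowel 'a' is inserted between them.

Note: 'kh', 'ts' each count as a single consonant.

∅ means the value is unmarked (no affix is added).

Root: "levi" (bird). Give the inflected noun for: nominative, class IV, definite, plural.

leviizabiv

Attach number plural -uz → leviuz.
Attach noun class class IV -biv (after consonant 'z') → leviuzbiv.
definiteness = definite: zero marking, form stays leviuzbiv.
case = nominative: zero marking, form stays leviuzbiv.
Apply vowel harmony: leviuzbiv → leviizbiv.
Apply epenthesis: leviizbiv → leviizabiv.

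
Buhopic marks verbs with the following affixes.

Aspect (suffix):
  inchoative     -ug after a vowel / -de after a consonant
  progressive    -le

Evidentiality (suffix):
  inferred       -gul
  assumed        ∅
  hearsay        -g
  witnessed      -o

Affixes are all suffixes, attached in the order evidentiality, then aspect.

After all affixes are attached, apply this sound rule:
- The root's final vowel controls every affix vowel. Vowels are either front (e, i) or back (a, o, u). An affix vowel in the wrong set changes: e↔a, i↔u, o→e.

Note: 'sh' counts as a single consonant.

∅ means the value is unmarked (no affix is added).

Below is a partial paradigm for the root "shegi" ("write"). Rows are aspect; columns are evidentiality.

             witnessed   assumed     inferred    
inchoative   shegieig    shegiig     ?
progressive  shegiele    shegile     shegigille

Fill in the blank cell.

Attach evidentiality inferred -gul → shegigul.
Attach aspect inchoative -de (after consonant 'l') → shegigulde.
Apply vowel harmony: shegigulde → shegigilde.

shegigilde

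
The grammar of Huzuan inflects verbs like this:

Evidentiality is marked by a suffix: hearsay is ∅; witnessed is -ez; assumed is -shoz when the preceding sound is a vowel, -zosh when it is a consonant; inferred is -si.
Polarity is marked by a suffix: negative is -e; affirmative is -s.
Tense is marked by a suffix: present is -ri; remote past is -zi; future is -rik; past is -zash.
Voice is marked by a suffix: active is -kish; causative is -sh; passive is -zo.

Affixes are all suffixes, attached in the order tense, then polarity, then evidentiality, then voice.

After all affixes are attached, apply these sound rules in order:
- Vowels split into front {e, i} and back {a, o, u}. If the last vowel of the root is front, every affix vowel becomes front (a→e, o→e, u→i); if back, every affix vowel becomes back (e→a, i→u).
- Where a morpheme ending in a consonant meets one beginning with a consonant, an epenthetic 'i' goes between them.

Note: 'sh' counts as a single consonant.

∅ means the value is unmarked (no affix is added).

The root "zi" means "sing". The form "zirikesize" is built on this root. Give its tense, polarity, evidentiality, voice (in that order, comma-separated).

future, negative, inferred, passive

Segment: zi-rik-e-si-zo.
tense: -rik → future.
polarity: -e → negative.
evidentiality: -si → inferred.
voice: -zo → passive.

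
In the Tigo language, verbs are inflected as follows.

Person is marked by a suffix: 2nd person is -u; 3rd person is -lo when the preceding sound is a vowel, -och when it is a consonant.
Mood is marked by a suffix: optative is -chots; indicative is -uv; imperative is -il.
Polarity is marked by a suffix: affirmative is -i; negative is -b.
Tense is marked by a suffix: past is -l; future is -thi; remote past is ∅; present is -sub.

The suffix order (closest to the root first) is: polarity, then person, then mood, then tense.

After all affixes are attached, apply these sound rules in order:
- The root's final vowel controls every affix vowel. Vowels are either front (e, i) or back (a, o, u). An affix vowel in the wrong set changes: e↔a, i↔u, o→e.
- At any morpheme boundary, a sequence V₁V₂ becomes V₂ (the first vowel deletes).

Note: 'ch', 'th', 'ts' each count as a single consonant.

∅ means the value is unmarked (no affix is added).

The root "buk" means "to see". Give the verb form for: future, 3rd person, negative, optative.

bukbochchotsthu

Attach polarity negative -b → bukb.
Attach person 3rd person -och (after consonant 'b') → bukboch.
Attach mood optative -chots → bukbochchots.
Attach tense future -thi → bukbochchotsthi.
Apply vowel harmony: bukbochchotsthi → bukbochchotsthu.
Vowel deletion: no change.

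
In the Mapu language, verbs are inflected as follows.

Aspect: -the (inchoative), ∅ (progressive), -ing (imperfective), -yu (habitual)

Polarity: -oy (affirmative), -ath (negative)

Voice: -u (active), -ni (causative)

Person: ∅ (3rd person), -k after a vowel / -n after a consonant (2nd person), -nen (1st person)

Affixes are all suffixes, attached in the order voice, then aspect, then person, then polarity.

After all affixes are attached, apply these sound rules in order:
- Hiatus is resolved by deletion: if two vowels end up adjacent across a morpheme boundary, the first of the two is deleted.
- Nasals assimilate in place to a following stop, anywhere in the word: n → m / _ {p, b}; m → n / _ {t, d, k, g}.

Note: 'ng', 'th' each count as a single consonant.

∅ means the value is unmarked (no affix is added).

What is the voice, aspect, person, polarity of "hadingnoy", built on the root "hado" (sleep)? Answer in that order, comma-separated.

Segment: hado-u-ing-n-oy.
voice: -u → active.
aspect: -ing → imperfective.
person: -k/n → 2nd person.
polarity: -oy → affirmative.

active, imperfective, 2nd person, affirmative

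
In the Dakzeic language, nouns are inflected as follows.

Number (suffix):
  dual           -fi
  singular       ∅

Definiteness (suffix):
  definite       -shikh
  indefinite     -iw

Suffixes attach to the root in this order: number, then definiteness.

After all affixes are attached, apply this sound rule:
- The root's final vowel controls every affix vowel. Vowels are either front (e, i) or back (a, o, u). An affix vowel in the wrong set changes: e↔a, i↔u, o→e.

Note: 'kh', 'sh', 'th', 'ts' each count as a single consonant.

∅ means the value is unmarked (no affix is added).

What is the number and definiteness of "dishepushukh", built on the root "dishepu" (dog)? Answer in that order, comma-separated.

Segment: dishepu-shikh.
number: ∅ → singular.
definiteness: -shikh → definite.

singular, definite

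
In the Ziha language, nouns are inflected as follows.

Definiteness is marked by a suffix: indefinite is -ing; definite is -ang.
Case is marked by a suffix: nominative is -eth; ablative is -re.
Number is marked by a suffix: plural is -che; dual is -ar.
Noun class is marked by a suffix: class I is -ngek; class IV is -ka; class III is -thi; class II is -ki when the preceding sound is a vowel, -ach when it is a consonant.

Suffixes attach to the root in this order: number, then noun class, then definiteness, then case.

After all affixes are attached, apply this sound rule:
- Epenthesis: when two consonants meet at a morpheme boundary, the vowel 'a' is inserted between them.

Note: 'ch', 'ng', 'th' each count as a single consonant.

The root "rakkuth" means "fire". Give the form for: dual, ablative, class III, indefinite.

rakkutharathiingare

Attach number dual -ar → rakkuthar.
Attach noun class class III -thi → rakkutharthi.
Attach definiteness indefinite -ing → rakkutharthiing.
Attach case ablative -re → rakkutharthiingre.
Apply epenthesis: rakkutharthiingre → rakkutharathiingare.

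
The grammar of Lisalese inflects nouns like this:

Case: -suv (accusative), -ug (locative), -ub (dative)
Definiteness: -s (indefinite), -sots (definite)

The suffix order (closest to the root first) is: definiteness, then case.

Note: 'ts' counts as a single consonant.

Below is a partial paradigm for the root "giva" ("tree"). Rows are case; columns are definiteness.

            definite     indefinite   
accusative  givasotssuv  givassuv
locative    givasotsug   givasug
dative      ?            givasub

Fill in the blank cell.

givasotsub

Attach definiteness definite -sots → givasots.
Attach case dative -ub → givasotsub.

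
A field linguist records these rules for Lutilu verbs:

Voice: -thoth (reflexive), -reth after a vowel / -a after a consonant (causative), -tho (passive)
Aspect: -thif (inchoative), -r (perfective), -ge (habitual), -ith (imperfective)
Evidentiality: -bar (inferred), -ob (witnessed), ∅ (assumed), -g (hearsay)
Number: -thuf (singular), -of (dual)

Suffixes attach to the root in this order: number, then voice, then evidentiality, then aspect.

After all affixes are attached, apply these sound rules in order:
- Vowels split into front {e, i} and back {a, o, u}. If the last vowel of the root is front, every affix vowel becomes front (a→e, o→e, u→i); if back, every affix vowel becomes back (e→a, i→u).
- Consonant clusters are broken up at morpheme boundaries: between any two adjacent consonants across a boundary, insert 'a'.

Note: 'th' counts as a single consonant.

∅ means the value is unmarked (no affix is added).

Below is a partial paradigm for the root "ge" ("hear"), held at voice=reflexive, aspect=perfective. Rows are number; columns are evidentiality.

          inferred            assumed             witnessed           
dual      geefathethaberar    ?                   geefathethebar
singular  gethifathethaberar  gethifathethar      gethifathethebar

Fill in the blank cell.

Attach number dual -of → geof.
Attach voice reflexive -thoth → geofthoth.
evidentiality = assumed: zero marking, form stays geofthoth.
Attach aspect perfective -r → geofthothr.
Apply vowel harmony: geofthothr → geefthethr.
Apply epenthesis: geefthethr → geefathethar.

geefathethar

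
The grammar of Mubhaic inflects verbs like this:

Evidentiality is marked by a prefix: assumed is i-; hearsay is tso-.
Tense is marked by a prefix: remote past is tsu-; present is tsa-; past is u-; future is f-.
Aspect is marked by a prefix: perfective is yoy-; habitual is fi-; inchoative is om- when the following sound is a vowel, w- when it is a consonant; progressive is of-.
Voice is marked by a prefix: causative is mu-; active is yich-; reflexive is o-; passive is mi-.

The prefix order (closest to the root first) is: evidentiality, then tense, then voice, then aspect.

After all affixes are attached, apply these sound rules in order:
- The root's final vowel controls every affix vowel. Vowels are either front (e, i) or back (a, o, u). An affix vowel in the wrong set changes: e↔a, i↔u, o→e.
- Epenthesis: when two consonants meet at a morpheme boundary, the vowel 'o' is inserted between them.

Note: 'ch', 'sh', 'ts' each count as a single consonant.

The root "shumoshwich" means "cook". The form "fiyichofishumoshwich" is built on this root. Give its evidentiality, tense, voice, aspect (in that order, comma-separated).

assumed, future, active, habitual

Segment: fi-yich-f-i-shumoshwich.
evidentiality: i- → assumed.
tense: f- → future.
voice: yich- → active.
aspect: fi- → habitual.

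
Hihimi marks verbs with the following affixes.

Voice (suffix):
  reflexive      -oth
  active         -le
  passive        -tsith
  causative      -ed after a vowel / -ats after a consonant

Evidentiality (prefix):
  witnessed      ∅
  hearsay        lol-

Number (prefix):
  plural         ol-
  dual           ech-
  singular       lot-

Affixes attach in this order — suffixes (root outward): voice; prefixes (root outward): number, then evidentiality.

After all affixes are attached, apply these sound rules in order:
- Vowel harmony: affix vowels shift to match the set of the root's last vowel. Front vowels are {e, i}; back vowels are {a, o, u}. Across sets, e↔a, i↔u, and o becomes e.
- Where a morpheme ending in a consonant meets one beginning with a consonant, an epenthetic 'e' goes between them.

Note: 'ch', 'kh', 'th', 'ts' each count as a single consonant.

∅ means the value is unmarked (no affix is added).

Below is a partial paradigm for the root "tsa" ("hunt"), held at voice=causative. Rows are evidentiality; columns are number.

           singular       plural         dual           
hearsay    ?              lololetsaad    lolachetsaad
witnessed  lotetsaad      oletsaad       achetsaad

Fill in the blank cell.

lolelotetsaad

Attach voice causative -ed (after vowel 'a') → tsaed.
Attach number singular lot- → lottsaed.
Attach evidentiality hearsay lol- → lollottsaed.
Apply vowel harmony: lollottsaed → lollottsaad.
Apply epenthesis: lollottsaad → lolelotetsaad.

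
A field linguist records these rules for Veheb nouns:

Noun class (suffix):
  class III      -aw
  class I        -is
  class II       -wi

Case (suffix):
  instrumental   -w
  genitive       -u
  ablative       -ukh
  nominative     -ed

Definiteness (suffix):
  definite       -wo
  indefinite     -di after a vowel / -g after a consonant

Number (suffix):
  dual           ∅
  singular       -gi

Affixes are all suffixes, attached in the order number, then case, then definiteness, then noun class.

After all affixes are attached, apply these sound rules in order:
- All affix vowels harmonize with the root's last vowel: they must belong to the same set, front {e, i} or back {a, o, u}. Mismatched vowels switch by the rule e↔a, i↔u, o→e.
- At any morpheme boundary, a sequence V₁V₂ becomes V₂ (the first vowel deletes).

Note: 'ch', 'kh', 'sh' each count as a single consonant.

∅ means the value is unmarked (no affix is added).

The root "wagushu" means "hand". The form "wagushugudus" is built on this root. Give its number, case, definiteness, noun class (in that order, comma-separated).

Segment: wagushu-gi-u-di-is.
number: -gi → singular.
case: -u → genitive.
definiteness: -di/g → indefinite.
noun class: -is → class I.

singular, genitive, indefinite, class I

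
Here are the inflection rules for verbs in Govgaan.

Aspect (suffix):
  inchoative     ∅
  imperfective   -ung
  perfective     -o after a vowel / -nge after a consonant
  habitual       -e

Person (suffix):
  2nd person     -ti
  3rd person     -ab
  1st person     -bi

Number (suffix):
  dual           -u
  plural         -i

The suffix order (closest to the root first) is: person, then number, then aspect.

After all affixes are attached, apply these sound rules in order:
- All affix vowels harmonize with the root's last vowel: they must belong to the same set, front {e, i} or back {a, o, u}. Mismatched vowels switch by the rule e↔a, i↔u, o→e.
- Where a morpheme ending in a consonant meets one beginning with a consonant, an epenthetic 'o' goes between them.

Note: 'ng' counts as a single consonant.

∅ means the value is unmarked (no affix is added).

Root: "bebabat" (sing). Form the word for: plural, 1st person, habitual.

Attach person 1st person -bi → bebabatbi.
Attach number plural -i → bebabatbii.
Attach aspect habitual -e → bebabatbiie.
Apply vowel harmony: bebabatbiie → bebabatbuua.
Apply epenthesis: bebabatbuua → bebabatobuua.

bebabatobuua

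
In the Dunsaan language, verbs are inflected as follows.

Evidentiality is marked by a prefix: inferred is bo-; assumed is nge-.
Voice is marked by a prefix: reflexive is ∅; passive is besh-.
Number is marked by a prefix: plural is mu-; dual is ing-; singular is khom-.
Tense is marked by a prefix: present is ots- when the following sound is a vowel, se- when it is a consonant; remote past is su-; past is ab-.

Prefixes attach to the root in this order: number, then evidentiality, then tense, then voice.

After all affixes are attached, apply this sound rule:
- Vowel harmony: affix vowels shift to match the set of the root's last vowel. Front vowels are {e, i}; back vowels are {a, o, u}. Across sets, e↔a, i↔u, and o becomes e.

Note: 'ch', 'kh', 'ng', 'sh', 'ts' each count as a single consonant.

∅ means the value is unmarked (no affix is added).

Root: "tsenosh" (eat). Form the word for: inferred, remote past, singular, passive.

Attach number singular khom- → khomtsenosh.
Attach evidentiality inferred bo- → bokhomtsenosh.
Attach tense remote past su- → subokhomtsenosh.
Attach voice passive besh- → beshsubokhomtsenosh.
Apply vowel harmony: beshsubokhomtsenosh → bashsubokhomtsenosh.

bashsubokhomtsenosh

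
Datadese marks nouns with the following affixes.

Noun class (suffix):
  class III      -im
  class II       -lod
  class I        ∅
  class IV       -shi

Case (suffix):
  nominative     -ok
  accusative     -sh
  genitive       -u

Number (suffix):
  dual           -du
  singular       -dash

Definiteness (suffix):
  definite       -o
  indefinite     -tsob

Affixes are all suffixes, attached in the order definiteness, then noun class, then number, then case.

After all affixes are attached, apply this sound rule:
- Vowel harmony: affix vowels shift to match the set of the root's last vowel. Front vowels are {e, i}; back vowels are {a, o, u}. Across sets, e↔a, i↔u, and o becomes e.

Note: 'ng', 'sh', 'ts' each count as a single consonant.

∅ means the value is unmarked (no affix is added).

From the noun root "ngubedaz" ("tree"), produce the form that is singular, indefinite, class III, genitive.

Attach definiteness indefinite -tsob → ngubedaztsob.
Attach noun class class III -im → ngubedaztsobim.
Attach number singular -dash → ngubedaztsobimdash.
Attach case genitive -u → ngubedaztsobimdashu.
Apply vowel harmony: ngubedaztsobimdashu → ngubedaztsobumdashu.

ngubedaztsobumdashu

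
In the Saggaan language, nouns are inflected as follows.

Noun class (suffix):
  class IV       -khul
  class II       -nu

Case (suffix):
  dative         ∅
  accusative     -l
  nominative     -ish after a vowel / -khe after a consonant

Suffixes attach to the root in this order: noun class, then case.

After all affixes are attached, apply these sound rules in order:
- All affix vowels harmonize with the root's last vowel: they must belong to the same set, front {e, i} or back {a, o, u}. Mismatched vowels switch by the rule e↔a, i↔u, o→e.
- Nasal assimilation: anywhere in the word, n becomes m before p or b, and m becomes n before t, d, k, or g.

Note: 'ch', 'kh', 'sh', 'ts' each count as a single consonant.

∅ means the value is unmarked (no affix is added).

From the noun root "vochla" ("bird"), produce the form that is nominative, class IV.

vochlakhulkha

Attach noun class class IV -khul → vochlakhul.
Attach case nominative -khe (after consonant 'l') → vochlakhulkhe.
Apply vowel harmony: vochlakhulkhe → vochlakhulkha.
Nasal assimilation: no change.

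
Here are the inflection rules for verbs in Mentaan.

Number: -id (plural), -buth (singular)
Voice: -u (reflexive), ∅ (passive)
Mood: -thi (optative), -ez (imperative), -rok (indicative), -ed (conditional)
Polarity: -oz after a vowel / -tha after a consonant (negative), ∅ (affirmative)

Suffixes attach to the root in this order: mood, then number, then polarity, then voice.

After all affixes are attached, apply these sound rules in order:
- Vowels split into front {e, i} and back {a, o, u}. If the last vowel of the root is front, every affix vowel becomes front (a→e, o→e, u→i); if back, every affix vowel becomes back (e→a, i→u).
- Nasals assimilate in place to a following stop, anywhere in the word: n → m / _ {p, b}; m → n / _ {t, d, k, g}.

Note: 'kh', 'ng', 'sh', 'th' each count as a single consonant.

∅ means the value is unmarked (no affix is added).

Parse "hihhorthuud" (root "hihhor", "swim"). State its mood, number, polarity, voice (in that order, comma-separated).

Segment: hihhor-thi-id.
mood: -thi → optative.
number: -id → plural.
polarity: ∅ → affirmative.
voice: ∅ → passive.

optative, plural, affirmative, passive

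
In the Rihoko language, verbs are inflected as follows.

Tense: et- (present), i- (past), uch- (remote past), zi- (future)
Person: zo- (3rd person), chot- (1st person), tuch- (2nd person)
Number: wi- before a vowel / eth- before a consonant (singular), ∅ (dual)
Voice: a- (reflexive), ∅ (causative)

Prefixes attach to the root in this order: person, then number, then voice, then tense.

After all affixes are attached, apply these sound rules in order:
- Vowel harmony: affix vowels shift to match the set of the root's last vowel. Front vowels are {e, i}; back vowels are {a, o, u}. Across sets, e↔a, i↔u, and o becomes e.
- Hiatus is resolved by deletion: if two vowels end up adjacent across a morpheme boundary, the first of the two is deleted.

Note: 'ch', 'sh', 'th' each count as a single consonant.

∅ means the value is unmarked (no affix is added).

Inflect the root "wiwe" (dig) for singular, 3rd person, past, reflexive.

Attach person 3rd person zo- → zowiwe.
Attach number singular eth- (before consonant 'z') → ethzowiwe.
Attach voice reflexive a- → aethzowiwe.
Attach tense past i- → iaethzowiwe.
Apply vowel harmony: iaethzowiwe → ieethzewiwe.
Apply vowel deletion: ieethzewiwe → ethzewiwe.

ethzewiwe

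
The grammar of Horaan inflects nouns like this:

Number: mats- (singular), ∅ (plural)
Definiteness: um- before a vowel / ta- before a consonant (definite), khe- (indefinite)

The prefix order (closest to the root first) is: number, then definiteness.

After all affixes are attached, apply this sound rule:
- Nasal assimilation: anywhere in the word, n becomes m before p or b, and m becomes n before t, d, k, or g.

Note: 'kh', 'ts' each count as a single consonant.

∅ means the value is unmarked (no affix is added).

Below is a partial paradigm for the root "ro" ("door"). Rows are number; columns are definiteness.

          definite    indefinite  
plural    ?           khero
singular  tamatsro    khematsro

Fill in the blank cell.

taro

number = plural: zero marking, form stays ro.
Attach definiteness definite ta- (before consonant 'r') → taro.
Nasal assimilation: no change.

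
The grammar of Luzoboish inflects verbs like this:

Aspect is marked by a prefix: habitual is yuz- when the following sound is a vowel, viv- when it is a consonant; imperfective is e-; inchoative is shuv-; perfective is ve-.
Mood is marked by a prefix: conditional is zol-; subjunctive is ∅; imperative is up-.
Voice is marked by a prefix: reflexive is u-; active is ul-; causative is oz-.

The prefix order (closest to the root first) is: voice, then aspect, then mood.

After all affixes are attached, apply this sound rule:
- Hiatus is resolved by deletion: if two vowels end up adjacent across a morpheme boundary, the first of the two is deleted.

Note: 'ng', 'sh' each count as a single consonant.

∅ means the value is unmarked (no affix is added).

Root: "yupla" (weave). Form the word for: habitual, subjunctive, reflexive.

yuzuyupla

Attach voice reflexive u- → uyupla.
Attach aspect habitual yuz- (before vowel 'u') → yuzuyupla.
mood = subjunctive: zero marking, form stays yuzuyupla.
Vowel deletion: no change.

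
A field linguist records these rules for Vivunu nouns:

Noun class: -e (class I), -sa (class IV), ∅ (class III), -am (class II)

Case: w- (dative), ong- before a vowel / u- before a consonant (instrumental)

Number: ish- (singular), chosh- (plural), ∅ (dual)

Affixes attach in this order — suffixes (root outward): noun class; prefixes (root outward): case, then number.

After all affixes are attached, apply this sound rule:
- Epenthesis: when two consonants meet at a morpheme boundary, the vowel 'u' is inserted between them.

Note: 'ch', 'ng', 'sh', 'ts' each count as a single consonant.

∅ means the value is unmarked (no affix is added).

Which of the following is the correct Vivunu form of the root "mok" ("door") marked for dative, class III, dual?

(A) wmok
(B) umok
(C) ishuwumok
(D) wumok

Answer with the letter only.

D

Attach case dative w- → wmok.
noun class = class III: zero marking, form stays wmok.
number = dual: zero marking, form stays wmok.
Apply epenthesis: wmok → wumok.
So the correct form is wumok, option (D).
(C) ishuwumok is wrong: it uses singular instead of dual for number.
(B) umok is wrong: it uses instrumental instead of dative for case.
(A) wmok is wrong: it fails to apply the sound rule(s).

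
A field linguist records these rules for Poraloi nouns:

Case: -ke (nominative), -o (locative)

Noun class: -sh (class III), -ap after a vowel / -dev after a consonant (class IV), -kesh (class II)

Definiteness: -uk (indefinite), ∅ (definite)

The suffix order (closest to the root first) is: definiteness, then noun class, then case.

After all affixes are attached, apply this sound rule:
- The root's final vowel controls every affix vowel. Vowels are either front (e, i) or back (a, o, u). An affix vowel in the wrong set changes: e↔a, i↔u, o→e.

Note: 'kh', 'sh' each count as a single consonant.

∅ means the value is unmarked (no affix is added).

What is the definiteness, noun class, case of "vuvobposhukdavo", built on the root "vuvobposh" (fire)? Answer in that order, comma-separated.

indefinite, class IV, locative

Segment: vuvobposh-uk-dev-o.
definiteness: -uk → indefinite.
noun class: -ap/dev → class IV.
case: -o → locative.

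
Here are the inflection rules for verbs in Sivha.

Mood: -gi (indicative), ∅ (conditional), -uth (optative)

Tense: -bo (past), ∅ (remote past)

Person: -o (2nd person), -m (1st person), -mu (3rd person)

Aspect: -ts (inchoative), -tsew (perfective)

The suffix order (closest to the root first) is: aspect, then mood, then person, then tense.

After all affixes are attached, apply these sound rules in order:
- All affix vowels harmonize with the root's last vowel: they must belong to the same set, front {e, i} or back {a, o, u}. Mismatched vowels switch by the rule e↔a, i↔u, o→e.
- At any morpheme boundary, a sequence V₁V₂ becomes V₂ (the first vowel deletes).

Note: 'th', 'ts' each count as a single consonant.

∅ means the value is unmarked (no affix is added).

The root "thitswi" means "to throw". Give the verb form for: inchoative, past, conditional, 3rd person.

Attach aspect inchoative -ts → thitswits.
mood = conditional: zero marking, form stays thitswits.
Attach person 3rd person -mu → thitswitsmu.
Attach tense past -bo → thitswitsmubo.
Apply vowel harmony: thitswitsmubo → thitswitsmibe.
Vowel deletion: no change.

thitswitsmibe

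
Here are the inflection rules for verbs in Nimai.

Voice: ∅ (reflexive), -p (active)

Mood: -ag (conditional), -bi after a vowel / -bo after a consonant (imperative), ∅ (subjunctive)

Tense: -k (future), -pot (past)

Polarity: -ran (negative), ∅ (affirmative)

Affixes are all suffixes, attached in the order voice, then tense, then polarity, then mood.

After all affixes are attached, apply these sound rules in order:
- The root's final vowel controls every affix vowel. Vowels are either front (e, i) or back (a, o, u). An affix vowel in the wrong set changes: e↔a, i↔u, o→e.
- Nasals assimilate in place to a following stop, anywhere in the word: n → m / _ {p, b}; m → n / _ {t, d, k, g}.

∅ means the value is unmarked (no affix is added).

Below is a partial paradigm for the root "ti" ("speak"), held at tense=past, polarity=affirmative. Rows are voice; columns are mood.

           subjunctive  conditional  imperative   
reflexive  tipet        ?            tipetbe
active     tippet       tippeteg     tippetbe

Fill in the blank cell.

voice = reflexive: zero marking, form stays ti.
Attach tense past -pot → tipot.
polarity = affirmative: zero marking, form stays tipot.
Attach mood conditional -ag → tipotag.
Apply vowel harmony: tipotag → tipeteg.
Nasal assimilation: no change.

tipeteg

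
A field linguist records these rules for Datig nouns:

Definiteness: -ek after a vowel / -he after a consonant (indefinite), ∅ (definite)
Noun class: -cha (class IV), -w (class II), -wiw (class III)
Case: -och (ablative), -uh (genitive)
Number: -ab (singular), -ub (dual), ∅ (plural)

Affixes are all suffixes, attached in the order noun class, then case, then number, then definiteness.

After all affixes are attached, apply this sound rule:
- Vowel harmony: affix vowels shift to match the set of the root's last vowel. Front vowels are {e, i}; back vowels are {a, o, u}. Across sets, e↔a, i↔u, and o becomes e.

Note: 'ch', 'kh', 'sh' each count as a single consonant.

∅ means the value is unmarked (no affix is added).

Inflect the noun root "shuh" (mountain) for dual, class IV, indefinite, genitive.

shuhchauhubha

Attach noun class class IV -cha → shuhcha.
Attach case genitive -uh → shuhchauh.
Attach number dual -ub → shuhchauhub.
Attach definiteness indefinite -he (after consonant 'b') → shuhchauhubhe.
Apply vowel harmony: shuhchauhubhe → shuhchauhubha.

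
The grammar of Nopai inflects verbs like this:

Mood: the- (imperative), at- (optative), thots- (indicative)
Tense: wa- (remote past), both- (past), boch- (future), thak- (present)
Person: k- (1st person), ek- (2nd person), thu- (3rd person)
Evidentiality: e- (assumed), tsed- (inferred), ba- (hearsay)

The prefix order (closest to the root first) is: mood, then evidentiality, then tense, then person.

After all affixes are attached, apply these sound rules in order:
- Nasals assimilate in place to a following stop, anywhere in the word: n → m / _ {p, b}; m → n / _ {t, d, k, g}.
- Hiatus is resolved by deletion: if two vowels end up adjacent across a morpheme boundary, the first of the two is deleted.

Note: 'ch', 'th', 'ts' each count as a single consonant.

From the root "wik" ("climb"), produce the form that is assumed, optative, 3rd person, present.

Attach mood optative at- → atwik.
Attach evidentiality assumed e- → eatwik.
Attach tense present thak- → thakeatwik.
Attach person 3rd person thu- → thuthakeatwik.
Nasal assimilation: no change.
Apply vowel deletion: thuthakeatwik → thuthakatwik.

thuthakatwik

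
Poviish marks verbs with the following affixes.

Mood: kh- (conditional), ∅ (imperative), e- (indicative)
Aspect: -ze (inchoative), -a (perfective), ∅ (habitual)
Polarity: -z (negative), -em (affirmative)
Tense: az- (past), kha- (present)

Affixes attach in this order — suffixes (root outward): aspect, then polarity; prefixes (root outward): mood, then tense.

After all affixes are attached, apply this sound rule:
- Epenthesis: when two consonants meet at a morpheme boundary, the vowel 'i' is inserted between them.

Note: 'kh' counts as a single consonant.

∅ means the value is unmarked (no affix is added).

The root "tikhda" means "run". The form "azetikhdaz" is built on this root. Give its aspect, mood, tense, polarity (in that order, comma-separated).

habitual, indicative, past, negative

Segment: az-e-tikhda-z.
aspect: ∅ → habitual.
mood: e- → indicative.
tense: az- → past.
polarity: -z → negative.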